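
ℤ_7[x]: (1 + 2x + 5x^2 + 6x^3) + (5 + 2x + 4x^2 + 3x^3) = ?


Add coefficients mod 7:
x^0: 1 + 5 = 6 (mod 7)
x^1: 2 + 2 = 4 (mod 7)
x^2: 5 + 4 = 2 (mod 7)
x^3: 6 + 3 = 2 (mod 7)
Result: 6 + 4x + 2x^2 + 2x^3

f + g = 6 + 4x + 2x^2 + 2x^3


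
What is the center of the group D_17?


Z(G) = {g ∈ G | gx = xg for all x ∈ G}
For odd n, Z(D_n) = {e}: no nontrivial rotation commutes with all reflections

Z(D_17) = {e}


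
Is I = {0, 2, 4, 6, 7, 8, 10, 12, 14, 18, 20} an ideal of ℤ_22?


Check ideal conditions for I = {0, 2, 4, 6, 7, 8, 10, 12, 14, 18, 20} in ℤ_22:
(1) I is an additive subgroup? No
(2) For r ∈ ℤ_22 and a ∈ I: r·a ∈ I? No  [counterexample: r=2, a=8, r·a mod 22 = 16 ∉ I]

No, I is not an ideal of ℤ_22


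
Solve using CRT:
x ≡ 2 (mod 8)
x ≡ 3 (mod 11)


m₁ = 8, m₂ = 11, gcd = 1, so CRT applies. M = m₁·m₂ = 88
Let M₁ = M/m₁ = 11, M₂ = M/m₂ = 8
Find y₁ ≡ M₁⁻¹ (mod m₁): 11⁻¹ ≡ 3 (mod 8)
Find y₂ ≡ M₂⁻¹ (mod m₂): 8⁻¹ ≡ 7 (mod 11)
x = a₁·M₁·y₁ + a₂·M₂·y₂ = 2·11·3 + 3·8·7 = 234
Reduce mod 88: x ≡ 58
Check: 58 mod 8 = 2 ✓, 58 mod 11 = 3 ✓

x ≡ 58 (mod 88)


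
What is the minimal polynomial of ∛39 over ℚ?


∛39 satisfies x³ - 39 = 0, irreducible over ℚ (no rational root; 39 is not a perfect cube)

Minimal polynomial: x³ - 39


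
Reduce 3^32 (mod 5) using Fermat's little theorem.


Fermat's little theorem: if p is prime and gcd(a,p)=1, then a^(p-1) ≡ 1 (mod p)
p = 5 is prime, gcd(3,5) = 1
Reduce exponent: 32 mod 4 = 0
So 3^32 ≡ 3^0 (mod 5)
3^0 = 1

3^32 ≡ 1 (mod 5)


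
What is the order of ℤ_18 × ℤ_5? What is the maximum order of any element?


|ℤ_18 × ℤ_5| = 18 × 5 = 90
Max element order = lcm(18,5) = 90
Cyclic? Yes (gcd=1)

|ℤ_18×ℤ_5| = 90, max element order = 90


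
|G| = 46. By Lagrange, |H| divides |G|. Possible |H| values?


Lagrange's theorem: |H| divides |G|
|G| = 46
Divisors of 46: 1, 2, 23, 46

Possible subgroup orders: {1, 2, 23, 46}


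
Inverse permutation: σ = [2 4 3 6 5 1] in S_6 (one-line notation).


To find σ⁻¹, swap domain and range:
σ(1) = 2 → σ⁻¹(2) = 1
σ(2) = 4 → σ⁻¹(4) = 2
σ(3) = 3 → σ⁻¹(3) = 3
σ(4) = 6 → σ⁻¹(6) = 4
σ(5) = 5 → σ⁻¹(5) = 5
σ(6) = 1 → σ⁻¹(1) = 6

σ⁻¹ = [6 1 3 2 5 4]


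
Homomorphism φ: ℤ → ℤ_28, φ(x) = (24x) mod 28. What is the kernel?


Kernel = preimage of identity
ker(φ) = {x ∈ ℤ : 24x ≡ 0 (mod 28)}. gcd(24,28) = 4, so 24x ≡ 0 (mod 28) ⟺ x ≡ 0 (mod 28/4 = 7). Hence ker(φ) = 7ℤ

ker(φ) = 7ℤ


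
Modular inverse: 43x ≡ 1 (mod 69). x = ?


Use the extended Euclidean algorithm to write 1 = 43·s + 69·t; then s mod 69 is the inverse.
Euclidean algorithm:
  43 = 0·69 + 43
  69 = 1·43 + 26
  43 = 1·26 + 17
  26 = 1·17 + 9
  17 = 1·9 + 8
  9 = 1·8 + 1
  8 = 8·1 + 0
gcd(43,69) = 1
Back-substitution gives: 43·(-8) + 69·(5) = 1
So 43⁻¹ ≡ -8 ≡ 61 (mod 69)
Check: 43 × 61 = 2623 ≡ 1 (mod 69) ✓

43⁻¹ ≡ 61 (mod 69)


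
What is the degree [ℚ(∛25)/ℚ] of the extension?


∛25 has minimal polynomial x³ - 25 (irreducible over ℚ since 25 is not a perfect cube)

[ℚ(∛25)/ℚ] = 3


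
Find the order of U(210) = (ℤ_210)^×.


U(n) is the group of units mod n; |U(n)| = φ(n)
|U(210)| = φ(210) = 48

|U(210) = (ℤ_210)^×| = 48


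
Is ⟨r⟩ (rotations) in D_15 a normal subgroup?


H = ⟨r⟩ (rotations) in D_15
The rotation subgroup ⟨r⟩ has index 2 in D_15, so it is normal

Yes, normal subgroup


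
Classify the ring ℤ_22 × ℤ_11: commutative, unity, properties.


Direct product ring; commutative with unity (1,1); but (1,0)·(0,1) = (0,0) gives zero divisors, so not an integral domain
Commutative: Yes
Integral domain: No
Has unity: Yes

ℤ_22 × ℤ_11: Commutative=Yes, Unity=Yes


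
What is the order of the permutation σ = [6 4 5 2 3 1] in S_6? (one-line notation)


Cycle decomposition: (1 6) (2 4) (3 5)
Cycle lengths: 2, 2, 2
Order = lcm(2, 2, 2) = 2

ord(σ) = 2


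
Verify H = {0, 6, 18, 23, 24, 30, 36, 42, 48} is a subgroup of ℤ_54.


Subgroup test for H = {0, 6, 18, 23, 24, 30, 36, 42, 48} in (ℤ_54, +):
(1) 0 ∈ H? Yes
(2) Closure: for all a,b ∈ H, (a+b) mod 54 ∈ H? No  [counterexample: 6 + 6 = 12 ∉ H]
(3) Inverses: for all a ∈ H, -a mod 54 ∈ H? No

No, H is not a subgroup of ℤ_54


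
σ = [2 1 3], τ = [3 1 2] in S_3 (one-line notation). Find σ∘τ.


σ∘τ: apply τ first, then σ
1 →τ 3 →σ 3
2 →τ 1 →σ 2
3 →τ 2 →σ 1

σ∘τ = [3 2 1]


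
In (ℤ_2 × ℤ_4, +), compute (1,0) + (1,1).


Operation: componentwise addition mod (2, 4)
(1,0) + (1,1) = ((a₁+b₁) mod 2, (a₂+b₂) mod 4) with a = (1,0), b = (1,1)

(1,0) + (1,1) = (0,1)


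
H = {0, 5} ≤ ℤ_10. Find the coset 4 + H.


4 + H = {4 + h (mod 10) : h ∈ H}
4+0=4, 4+5=9

4 + H = {4, 9}


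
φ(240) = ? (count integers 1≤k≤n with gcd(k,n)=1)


Factor n: 240 = 2^4 × 3 × 5
φ(n) = n · ∏(1 - 1/p) over distinct primes p | n
φ(240) = 240 · (1 - 1/2) · (1 - 1/3) · (1 - 1/5) = 64

φ(240) = 64


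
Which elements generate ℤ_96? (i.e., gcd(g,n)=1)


g generates ℤ_n iff gcd(g,n) = 1
Prime factors of 96: 2, 3
Generators are g ∈ {1,...,95} not divisible by any of these primes.
Generators: {1, 5, 7, 11, 13, 17, 19, 23, 25, 29, 31, 35, 37, 41, 43, 47, 49, 53, 55, 59, 61, 65, 67, 71, 73, 77, 79, 83, 85, 89, 91, 95}
Number of generators = φ(96) = 32

Generators of ℤ_96 = {1, 5, 7, 11, 13, 17, 19, 23, 25, 29, 31, 35, 37, 41, 43, 47, 49, 53, 55, 59, 61, 65, 67, 71, 73, 77, 79, 83, 85, 89, 91, 95}


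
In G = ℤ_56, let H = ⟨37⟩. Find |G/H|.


|⟨37⟩| = n / gcd(37, 56) = 56 / 1 = 56
H is normal (ℤ_56 is abelian).
|G/H| = |G| / |H| = 56 / 56 = 1

|G/H| = 1


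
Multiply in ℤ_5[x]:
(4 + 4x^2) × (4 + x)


Expand and collect like terms; reduce coefficients mod 5:
x^0: 4·4 = 16 ≡ 1 (mod 5)
x^1: 4·1 + 0·4 = 4 ≡ 4 (mod 5)
x^2: 0·1 + 4·4 = 16 ≡ 1 (mod 5)
x^3: 4·1 = 4 ≡ 4 (mod 5)
Result: 1 + 4x + x^2 + 4x^3

f · g = 1 + 4x + x^2 + 4x^3


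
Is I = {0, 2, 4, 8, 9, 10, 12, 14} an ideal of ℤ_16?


Check ideal conditions for I = {0, 2, 4, 8, 9, 10, 12, 14} in ℤ_16:
(1) I is an additive subgroup? No
(2) For r ∈ ℤ_16 and a ∈ I: r·a ∈ I? No  [counterexample: r=3, a=2, r·a mod 16 = 6 ∉ I]

No, I is not an ideal of ℤ_16


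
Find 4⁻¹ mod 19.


Use the extended Euclidean algorithm to write 1 = 4·s + 19·t; then s mod 19 is the inverse.
Euclidean algorithm:
  4 = 0·19 + 4
  19 = 4·4 + 3
  4 = 1·3 + 1
  3 = 3·1 + 0
gcd(4,19) = 1
Back-substitution gives: 4·(5) + 19·(-1) = 1
So 4⁻¹ ≡ 5 ≡ 5 (mod 19)
Check: 4 × 5 = 20 ≡ 1 (mod 19) ✓

4⁻¹ ≡ 5 (mod 19)


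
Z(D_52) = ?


Z(G) = {g ∈ G | gx = xg for all x ∈ G}
For even n, Z(D_n) = {e, r^(n/2)}: the 180° rotation r^26 commutes with every reflection and rotation

Z(D_52) = {e, r^26}


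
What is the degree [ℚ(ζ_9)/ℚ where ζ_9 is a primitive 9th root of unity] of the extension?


[ℚ(ζ_n):ℚ] = deg Φ_n(x) = φ(n). Here φ(9) = 6

[ℚ(ζ_9)/ℚ where ζ_9 is a primitive 9th root of unity] = 6


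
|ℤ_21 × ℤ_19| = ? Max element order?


|ℤ_21 × ℤ_19| = 21 × 19 = 399
Max element order = lcm(21,19) = 399
Cyclic? Yes (gcd=1)

|ℤ_21×ℤ_19| = 399, max element order = 399


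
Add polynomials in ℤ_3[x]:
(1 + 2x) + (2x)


Add coefficients mod 3:
x^0: 1 + 0 = 1 (mod 3)
x^1: 2 + 2 = 1 (mod 3)
Result: 1 + x

f + g = 1 + x


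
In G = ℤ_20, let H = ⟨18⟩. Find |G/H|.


|⟨18⟩| = n / gcd(18, 20) = 20 / 2 = 10
H is normal (ℤ_20 is abelian).
|G/H| = |G| / |H| = 20 / 10 = 2

|G/H| = 2


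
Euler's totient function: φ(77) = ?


Factor n: 77 = 7 × 11
φ(n) = n · ∏(1 - 1/p) over distinct primes p | n
φ(77) = 77 · (1 - 1/7) · (1 - 1/11) = 60

φ(77) = 60


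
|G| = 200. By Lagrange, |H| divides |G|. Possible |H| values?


Lagrange's theorem: |H| divides |G|
|G| = 200
Divisors of 200: 1, 2, 4, 5, 8, 10, 20, 25, 40, 50, 100, 200

Possible subgroup orders: {1, 2, 4, 5, 8, 10, 20, 25, 40, 50, 100, 200}


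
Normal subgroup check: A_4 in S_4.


H = A_4 in S_4
A_4 has index 2 in S_4, and every subgroup of index 2 is normal

Yes, normal subgroup


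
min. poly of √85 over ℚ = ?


√85 satisfies x² - 85 = 0, irreducible over ℚ since 85 is squarefree

Minimal polynomial: x² - 85


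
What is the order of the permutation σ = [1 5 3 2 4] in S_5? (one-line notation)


Cycle decomposition: (2 5 4)
Cycle lengths: 3
Order = lcm(3) = 3

ord(σ) = 3


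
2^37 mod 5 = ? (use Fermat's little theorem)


Fermat's little theorem: if p is prime and gcd(a,p)=1, then a^(p-1) ≡ 1 (mod p)
p = 5 is prime, gcd(2,5) = 1
Reduce exponent: 37 mod 4 = 1
So 2^37 ≡ 2^1 (mod 5)
2^1 mod 5 = 2

2^37 ≡ 2 (mod 5)


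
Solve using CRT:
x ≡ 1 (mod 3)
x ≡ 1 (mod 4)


m₁ = 3, m₂ = 4, gcd = 1, so CRT applies. M = m₁·m₂ = 12
Let M₁ = M/m₁ = 4, M₂ = M/m₂ = 3
Find y₁ ≡ M₁⁻¹ (mod m₁): 4⁻¹ ≡ 1 (mod 3)
Find y₂ ≡ M₂⁻¹ (mod m₂): 3⁻¹ ≡ 3 (mod 4)
x = a₁·M₁·y₁ + a₂·M₂·y₂ = 1·4·1 + 1·3·3 = 13
Reduce mod 12: x ≡ 1
Check: 1 mod 3 = 1 ✓, 1 mod 4 = 1 ✓

x ≡ 1 (mod 12)


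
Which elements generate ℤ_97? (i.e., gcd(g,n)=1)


g generates ℤ_n iff gcd(g,n) = 1
Prime factors of 97: 97
Generators are g ∈ {1,...,96} not divisible by any of these primes.
Generators: {1, 2, 3, 4, 5, 6, 7, 8, 9, 10, 11, 12, 13, 14, 15, 16, 17, 18, 19, 20, 21, 22, 23, 24, 25, 26, 27, 28, 29, 30, 31, 32, 33, 34, 35, 36, 37, 38, 39, 40, 41, 42, 43, 44, 45, 46, 47, 48, 49, 50, 51, 52, 53, 54, 55, 56, 57, 58, 59, 60, 61, 62, 63, 64, 65, 66, 67, 68, 69, 70, 71, 72, 73, 74, 75, 76, 77, 78, 79, 80, 81, 82, 83, 84, 85, 86, 87, 88, 89, 90, 91, 92, 93, 94, 95, 96}
Number of generators = φ(97) = 96

Generators of ℤ_97 = {1, 2, 3, 4, 5, 6, 7, 8, 9, 10, 11, 12, 13, 14, 15, 16, 17, 18, 19, 20, 21, 22, 23, 24, 25, 26, 27, 28, 29, 30, 31, 32, 33, 34, 35, 36, 37, 38, 39, 40, 41, 42, 43, 44, 45, 46, 47, 48, 49, 50, 51, 52, 53, 54, 55, 56, 57, 58, 59, 60, 61, 62, 63, 64, 65, 66, 67, 68, 69, 70, 71, 72, 73, 74, 75, 76, 77, 78, 79, 80, 81, 82, 83, 84, 85, 86, 87, 88, 89, 90, 91, 92, 93, 94, 95, 96}


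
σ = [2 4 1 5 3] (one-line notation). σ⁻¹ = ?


To find σ⁻¹, swap domain and range:
σ(1) = 2 → σ⁻¹(2) = 1
σ(2) = 4 → σ⁻¹(4) = 2
σ(3) = 1 → σ⁻¹(1) = 3
σ(4) = 5 → σ⁻¹(5) = 4
σ(5) = 3 → σ⁻¹(3) = 5

σ⁻¹ = [3 1 5 2 4]


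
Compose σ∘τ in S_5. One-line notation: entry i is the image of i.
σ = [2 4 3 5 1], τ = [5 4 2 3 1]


σ∘τ: apply τ first, then σ
1 →τ 5 →σ 1
2 →τ 4 →σ 5
3 →τ 2 →σ 4
4 →τ 3 →σ 3
5 →τ 1 →σ 2

σ∘τ = [1 5 4 3 2]


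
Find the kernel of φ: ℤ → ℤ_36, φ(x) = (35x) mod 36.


Kernel = preimage of identity
ker(φ) = {x ∈ ℤ : 35x ≡ 0 (mod 36)}. gcd(35,36) = 1, so 35x ≡ 0 (mod 36) ⟺ x ≡ 0 (mod 36/1 = 36). Hence ker(φ) = 36ℤ

ker(φ) = 36ℤ


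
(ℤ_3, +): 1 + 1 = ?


Operation: addition mod 3
1 + 1 = (a + b) mod 3 with a = 1, b = 1

1 + 1 = 2


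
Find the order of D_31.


|D_n| = 2n (n rotations and n reflections)
|D_31| = 2×31 = 62

|D_31| = 62


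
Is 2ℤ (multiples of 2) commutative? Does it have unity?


2ℤ is a commutative ring under +,× but has no multiplicative identity (1 ∉ 2ℤ); it has no zero divisors, but without unity it is not an integral domain
Commutative: Yes
Integral domain: No
Has unity: No

2ℤ (multiples of 2): Commutative=Yes, Unity=No


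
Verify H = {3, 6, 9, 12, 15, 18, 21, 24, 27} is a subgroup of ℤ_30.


Subgroup test for H = {3, 6, 9, 12, 15, 18, 21, 24, 27} in (ℤ_30, +):
(1) 0 ∈ H? No
(2) Closure: for all a,b ∈ H, (a+b) mod 30 ∈ H? No  [counterexample: 3 + 27 = 0 ∉ H]
(3) Inverses: for all a ∈ H, -a mod 30 ∈ H? Yes

No, H is not a subgroup of ℤ_30


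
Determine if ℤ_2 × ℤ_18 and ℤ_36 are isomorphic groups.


Comparing ℤ_2 × ℤ_18 and ℤ_36:
gcd(2,18) = 2 ≠ 1. Max element order in ℤ_2×ℤ_18 is lcm(2,18) = 18 < 36, so it has no element of order 36

No, ℤ_2 × ℤ_18 ≇ ℤ_36


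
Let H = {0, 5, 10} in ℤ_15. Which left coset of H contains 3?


3 + H = {3 + h (mod 15) : h ∈ H}
3+0=3, 3+5=8, 3+10=13

3 + H = {3, 8, 13}


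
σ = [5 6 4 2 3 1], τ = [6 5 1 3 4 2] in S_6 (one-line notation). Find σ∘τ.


σ∘τ: apply τ first, then σ
1 →τ 6 →σ 1
2 →τ 5 →σ 3
3 →τ 1 →σ 5
4 →τ 3 →σ 4
5 →τ 4 →σ 2
6 →τ 2 →σ 6

σ∘τ = [1 3 5 4 2 6]


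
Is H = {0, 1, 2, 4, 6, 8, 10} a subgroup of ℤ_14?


Subgroup test for H = {0, 1, 2, 4, 6, 8, 10} in (ℤ_14, +):
(1) 0 ∈ H? Yes
(2) Closure: for all a,b ∈ H, (a+b) mod 14 ∈ H? No  [counterexample: 1 + 2 = 3 ∉ H]
(3) Inverses: for all a ∈ H, -a mod 14 ∈ H? No

No, H is not a subgroup of ℤ_14


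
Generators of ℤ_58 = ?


g generates ℤ_n iff gcd(g,n) = 1
Prime factors of 58: 2, 29
Generators are g ∈ {1,...,57} not divisible by any of these primes.
Generators: {1, 3, 5, 7, 9, 11, 13, 15, 17, 19, 21, 23, 25, 27, 31, 33, 35, 37, 39, 41, 43, 45, 47, 49, 51, 53, 55, 57}
Number of generators = φ(58) = 28

Generators of ℤ_58 = {1, 3, 5, 7, 9, 11, 13, 15, 17, 19, 21, 23, 25, 27, 31, 33, 35, 37, 39, 41, 43, 45, 47, 49, 51, 53, 55, 57}


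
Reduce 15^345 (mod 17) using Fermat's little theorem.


Fermat's little theorem: if p is prime and gcd(a,p)=1, then a^(p-1) ≡ 1 (mod p)
p = 17 is prime, gcd(15,17) = 1
Reduce exponent: 345 mod 16 = 9
So 15^345 ≡ 15^9 (mod 17)
15^9 mod 17 = 15

15^345 ≡ 15 (mod 17)


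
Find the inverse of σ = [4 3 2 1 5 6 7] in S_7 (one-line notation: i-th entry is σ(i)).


To find σ⁻¹, swap domain and range:
σ(1) = 4 → σ⁻¹(4) = 1
σ(2) = 3 → σ⁻¹(3) = 2
σ(3) = 2 → σ⁻¹(2) = 3
σ(4) = 1 → σ⁻¹(1) = 4
σ(5) = 5 → σ⁻¹(5) = 5
σ(6) = 6 → σ⁻¹(6) = 6
σ(7) = 7 → σ⁻¹(7) = 7

σ⁻¹ = [4 3 2 1 5 6 7]


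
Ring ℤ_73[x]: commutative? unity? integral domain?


ℤ_73 is a field (n prime), so ℤ_73[x] is a commutative integral domain with unity
Commutative: Yes
Integral domain: Yes
Has unity: Yes

ℤ_73[x]: Commutative=Yes, Unity=Yes


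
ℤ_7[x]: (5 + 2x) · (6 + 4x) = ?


Expand and collect like terms; reduce coefficients mod 7:
x^0: 5·6 = 30 ≡ 2 (mod 7)
x^1: 5·4 + 2·6 = 32 ≡ 4 (mod 7)
x^2: 2·4 = 8 ≡ 1 (mod 7)
Result: 2 + 4x + x^2

f · g = 2 + 4x + x^2


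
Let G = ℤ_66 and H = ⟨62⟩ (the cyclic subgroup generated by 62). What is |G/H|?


|⟨62⟩| = n / gcd(62, 66) = 66 / 2 = 33
H is normal (ℤ_66 is abelian).
|G/H| = |G| / |H| = 66 / 33 = 2

|G/H| = 2


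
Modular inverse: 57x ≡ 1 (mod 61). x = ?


Use the extended Euclidean algorithm to write 1 = 57·s + 61·t; then s mod 61 is the inverse.
Euclidean algorithm:
  57 = 0·61 + 57
  61 = 1·57 + 4
  57 = 14·4 + 1
  4 = 4·1 + 0
gcd(57,61) = 1
Back-substitution gives: 57·(15) + 61·(-14) = 1
So 57⁻¹ ≡ 15 ≡ 15 (mod 61)
Check: 57 × 15 = 855 ≡ 1 (mod 61) ✓

57⁻¹ ≡ 15 (mod 61)


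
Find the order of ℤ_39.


ℤ_n has n elements.

|ℤ_39| = 39


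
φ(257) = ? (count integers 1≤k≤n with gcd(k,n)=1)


Factor n: 257 = 257
φ(n) = n · ∏(1 - 1/p) over distinct primes p | n
φ(257) = 257 · (1 - 1/257) = 256

φ(257) = 256


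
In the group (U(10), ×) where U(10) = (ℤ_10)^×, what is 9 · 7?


Operation: multiplication mod 10
9 · 7 = (a × b) mod 10 with a = 9, b = 7

9 · 7 = 3


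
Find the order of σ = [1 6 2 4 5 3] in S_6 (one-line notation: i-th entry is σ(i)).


Cycle decomposition: (2 6 3)
Cycle lengths: 3
Order = lcm(3) = 3

ord(σ) = 3


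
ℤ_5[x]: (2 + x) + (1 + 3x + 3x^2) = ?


Add coefficients mod 5:
x^0: 2 + 1 = 3 (mod 5)
x^1: 1 + 3 = 4 (mod 5)
x^2: 0 + 3 = 3 (mod 5)
Result: 3 + 4x + 3x^2

f + g = 3 + 4x + 3x^2


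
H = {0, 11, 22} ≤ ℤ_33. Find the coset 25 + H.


25 + H = {25 + h (mod 33) : h ∈ H}
25+0=25, 25+11=3, 25+22=14
25 + H = {3, 14, 25} = 3 + H

25 + H = {3, 14, 25}


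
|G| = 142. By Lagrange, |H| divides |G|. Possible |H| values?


Lagrange's theorem: |H| divides |G|
|G| = 142
Divisors of 142: 1, 2, 71, 142

Possible subgroup orders: {1, 2, 71, 142}


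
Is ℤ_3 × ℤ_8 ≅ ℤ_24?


Comparing ℤ_3 × ℤ_8 and ℤ_24:
gcd(3,8) = 1, so ℤ_3 × ℤ_8 ≅ ℤ_24 (CRT)

Yes, ℤ_3 × ℤ_8 ≅ ℤ_24


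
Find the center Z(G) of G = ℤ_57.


Z(G) = {g ∈ G | gx = xg for all x ∈ G}
ℤ_57 is abelian, so Z(G) = G

Z(ℤ_57) = ℤ_57


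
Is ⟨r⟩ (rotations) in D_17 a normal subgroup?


H = ⟨r⟩ (rotations) in D_17
The rotation subgroup ⟨r⟩ has index 2 in D_17, so it is normal

Yes, normal subgroup


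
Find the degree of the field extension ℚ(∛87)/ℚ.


∛87 has minimal polynomial x³ - 87 (irreducible over ℚ since 87 is not a perfect cube)

[ℚ(∛87)/ℚ] = 3


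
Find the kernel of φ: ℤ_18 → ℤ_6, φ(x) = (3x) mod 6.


Kernel = preimage of identity
ker(φ) = {x ∈ ℤ_18 : 3x ≡ 0 (mod 6)}. Since 6 | 18, φ is well-defined. The kernel is the cyclic subgroup ⟨2⟩ of ℤ_18 (order 9), i.e. {0, 2, 4, 6, 8, 10, 12, 14, 16}

ker(φ) = {0, 2, 4, 6, 8, 10, 12, 14, 16}


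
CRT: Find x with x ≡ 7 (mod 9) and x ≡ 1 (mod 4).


m₁ = 9, m₂ = 4, gcd = 1, so CRT applies. M = m₁·m₂ = 36
Let M₁ = M/m₁ = 4, M₂ = M/m₂ = 9
Find y₁ ≡ M₁⁻¹ (mod m₁): 4⁻¹ ≡ 7 (mod 9)
Find y₂ ≡ M₂⁻¹ (mod m₂): 9⁻¹ ≡ 1 (mod 4)
x = a₁·M₁·y₁ + a₂·M₂·y₂ = 7·4·7 + 1·9·1 = 205
Reduce mod 36: x ≡ 25
Check: 25 mod 9 = 7 ✓, 25 mod 4 = 1 ✓

x ≡ 25 (mod 36)


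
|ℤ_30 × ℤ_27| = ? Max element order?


|ℤ_30 × ℤ_27| = 30 × 27 = 810
Max element order = lcm(30,27) = 270
Cyclic? No (gcd=3)

|ℤ_30×ℤ_27| = 810, max element order = 270


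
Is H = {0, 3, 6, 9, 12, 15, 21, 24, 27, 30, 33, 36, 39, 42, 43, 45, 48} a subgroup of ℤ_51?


Subgroup test for H = {0, 3, 6, 9, 12, 15, 21, 24, 27, 30, 33, 36, 39, 42, 43, 45, 48} in (ℤ_51, +):
(1) 0 ∈ H? Yes
(2) Closure: for all a,b ∈ H, (a+b) mod 51 ∈ H? No  [counterexample: 3 + 15 = 18 ∉ H]
(3) Inverses: for all a ∈ H, -a mod 51 ∈ H? No

No, H is not a subgroup of ℤ_51


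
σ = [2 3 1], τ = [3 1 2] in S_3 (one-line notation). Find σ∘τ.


σ∘τ: apply τ first, then σ
1 →τ 3 →σ 1
2 →τ 1 →σ 2
3 →τ 2 →σ 3

σ∘τ = [1 2 3]


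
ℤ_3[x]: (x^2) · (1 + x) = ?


Expand and collect like terms; reduce coefficients mod 3:
x^0: 0·1 = 0 ≡ 0 (mod 3)
x^1: 0·1 + 0·1 = 0 ≡ 0 (mod 3)
x^2: 0·1 + 1·1 = 1 ≡ 1 (mod 3)
x^3: 1·1 = 1 ≡ 1 (mod 3)
Result: x^2 + x^3

f · g = x^2 + x^3


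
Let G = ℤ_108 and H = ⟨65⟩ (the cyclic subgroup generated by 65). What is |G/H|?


|⟨65⟩| = n / gcd(65, 108) = 108 / 1 = 108
H is normal (ℤ_108 is abelian).
|G/H| = |G| / |H| = 108 / 108 = 1

|G/H| = 1


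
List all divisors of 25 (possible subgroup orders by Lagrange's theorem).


Lagrange's theorem: |H| divides |G|
|G| = 25
Divisors of 25: 1, 5, 25

Possible subgroup orders: {1, 5, 25}


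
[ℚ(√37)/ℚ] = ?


√37 has minimal polynomial x² - 37 (irreducible over ℚ since 37 is squarefree)

[ℚ(√37)/ℚ] = 2


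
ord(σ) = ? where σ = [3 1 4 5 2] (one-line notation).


Cycle decomposition: (1 3 4 5 2)
Cycle lengths: 5
Order = lcm(5) = 5

ord(σ) = 5


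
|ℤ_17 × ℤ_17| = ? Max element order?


|ℤ_17 × ℤ_17| = 17 × 17 = 289
Max element order = lcm(17,17) = 17
Cyclic? No (gcd=17)

|ℤ_17×ℤ_17| = 289, max element order = 17


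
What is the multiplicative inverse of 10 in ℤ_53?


Use the extended Euclidean algorithm to write 1 = 10·s + 53·t; then s mod 53 is the inverse.
Euclidean algorithm:
  10 = 0·53 + 10
  53 = 5·10 + 3
  10 = 3·3 + 1
  3 = 3·1 + 0
gcd(10,53) = 1
Back-substitution gives: 10·(16) + 53·(-3) = 1
So 10⁻¹ ≡ 16 ≡ 16 (mod 53)
Check: 10 × 16 = 160 ≡ 1 (mod 53) ✓

10⁻¹ ≡ 16 (mod 53)


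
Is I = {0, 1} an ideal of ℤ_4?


Check ideal conditions for I = {0, 1} in ℤ_4:
(1) I is an additive subgroup? No
(2) For r ∈ ℤ_4 and a ∈ I: r·a ∈ I? No  [counterexample: r=2, a=1, r·a mod 4 = 2 ∉ I]

No, I is not an ideal of ℤ_4


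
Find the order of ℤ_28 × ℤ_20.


|A × B| = |A| · |B|
|ℤ_28 × ℤ_20| = 28 × 20 = 560

|ℤ_28 × ℤ_20| = 560


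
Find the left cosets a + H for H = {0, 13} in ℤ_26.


H = {0, 13}, |H| = 2
Number of cosets = |G|/|H| = 26/2 = 13
0 + H = {0, 13}
1 + H = {1, 14}
2 + H = {2, 15}
3 + H = {3, 16}
4 + H = {4, 17}
5 + H = {5, 18}
6 + H = {6, 19}
7 + H = {7, 20}
8 + H = {8, 21}
9 + H = {9, 22}
10 + H = {10, 23}
11 + H = {11, 24}
12 + H = {12, 25}

Cosets: 0+H={0,13}; 1+H={1,14}; 2+H={2,15}; 3+H={3,16}; 4+H={4,17}; 5+H={5,18}; 6+H={6,19}; 7+H={7,20}; 8+H={8,21}; 9+H={9,22}; 10+H={10,23}; 11+H={11,24}; 12+H={12,25}


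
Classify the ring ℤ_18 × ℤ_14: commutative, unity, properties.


Direct product ring; commutative with unity (1,1); but (1,0)·(0,1) = (0,0) gives zero divisors, so not an integral domain
Commutative: Yes
Integral domain: No
Has unity: Yes

ℤ_18 × ℤ_14: Commutative=Yes, Unity=Yes


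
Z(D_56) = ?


Z(G) = {g ∈ G | gx = xg for all x ∈ G}
For even n, Z(D_n) = {e, r^(n/2)}: the 180° rotation r^28 commutes with every reflection and rotation

Z(D_56) = {e, r^28}


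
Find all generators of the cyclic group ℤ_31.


g generates ℤ_n iff gcd(g,n) = 1
Prime factors of 31: 31
Generators are g ∈ {1,...,30} not divisible by any of these primes.
Generators: {1, 2, 3, 4, 5, 6, 7, 8, 9, 10, 11, 12, 13, 14, 15, 16, 17, 18, 19, 20, 21, 22, 23, 24, 25, 26, 27, 28, 29, 30}
Number of generators = φ(31) = 30

Generators of ℤ_31 = {1, 2, 3, 4, 5, 6, 7, 8, 9, 10, 11, 12, 13, 14, 15, 16, 17, 18, 19, 20, 21, 22, 23, 24, 25, 26, 27, 28, 29, 30}


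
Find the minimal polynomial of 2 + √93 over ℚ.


Let α = 2 + √93. Then α - 2 = √93, so (α - 2)² = 93, giving α² - 4α - 89 = 0. Degree 2 and α ∉ ℚ, so this is the minimal polynomial.

Minimal polynomial: x² - 4x - 89


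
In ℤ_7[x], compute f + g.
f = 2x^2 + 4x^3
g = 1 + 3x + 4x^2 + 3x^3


Add coefficients mod 7:
x^0: 0 + 1 = 1 (mod 7)
x^1: 0 + 3 = 3 (mod 7)
x^2: 2 + 4 = 6 (mod 7)
x^3: 4 + 3 = 0 (mod 7)
Result: 1 + 3x + 6x^2

f + g = 1 + 3x + 6x^2


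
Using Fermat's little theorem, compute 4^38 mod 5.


Fermat's little theorem: if p is prime and gcd(a,p)=1, then a^(p-1) ≡ 1 (mod p)
p = 5 is prime, gcd(4,5) = 1
Reduce exponent: 38 mod 4 = 2
So 4^38 ≡ 4^2 (mod 5)
4^2 mod 5 = 1

4^38 ≡ 1 (mod 5)


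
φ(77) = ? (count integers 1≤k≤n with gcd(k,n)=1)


Factor n: 77 = 7 × 11
φ(n) = n · ∏(1 - 1/p) over distinct primes p | n
φ(77) = 77 · (1 - 1/7) · (1 - 1/11) = 60

φ(77) = 60


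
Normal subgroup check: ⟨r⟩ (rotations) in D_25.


H = ⟨r⟩ (rotations) in D_25
The rotation subgroup ⟨r⟩ has index 2 in D_25, so it is normal

Yes, normal subgroup


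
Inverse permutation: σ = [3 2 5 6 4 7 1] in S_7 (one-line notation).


To find σ⁻¹, swap domain and range:
σ(1) = 3 → σ⁻¹(3) = 1
σ(2) = 2 → σ⁻¹(2) = 2
σ(3) = 5 → σ⁻¹(5) = 3
σ(4) = 6 → σ⁻¹(6) = 4
σ(5) = 4 → σ⁻¹(4) = 5
σ(6) = 7 → σ⁻¹(7) = 6
σ(7) = 1 → σ⁻¹(1) = 7

σ⁻¹ = [7 2 1 5 3 4 6]


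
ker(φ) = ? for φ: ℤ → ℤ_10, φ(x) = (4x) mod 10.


Kernel = preimage of identity
ker(φ) = {x ∈ ℤ : 4x ≡ 0 (mod 10)}. gcd(4,10) = 2, so 4x ≡ 0 (mod 10) ⟺ x ≡ 0 (mod 10/2 = 5). Hence ker(φ) = 5ℤ

ker(φ) = 5ℤ


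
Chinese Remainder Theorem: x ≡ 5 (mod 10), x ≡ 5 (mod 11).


m₁ = 10, m₂ = 11, gcd = 1, so CRT applies. M = m₁·m₂ = 110
Let M₁ = M/m₁ = 11, M₂ = M/m₂ = 10
Find y₁ ≡ M₁⁻¹ (mod m₁): 11⁻¹ ≡ 1 (mod 10)
Find y₂ ≡ M₂⁻¹ (mod m₂): 10⁻¹ ≡ 10 (mod 11)
x = a₁·M₁·y₁ + a₂·M₂·y₂ = 5·11·1 + 5·10·10 = 555
Reduce mod 110: x ≡ 5
Check: 5 mod 10 = 5 ✓, 5 mod 11 = 5 ✓

x ≡ 5 (mod 110)


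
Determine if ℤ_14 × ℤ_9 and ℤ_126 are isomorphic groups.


Comparing ℤ_14 × ℤ_9 and ℤ_126:
gcd(14,9) = 1, so ℤ_14 × ℤ_9 ≅ ℤ_126 (CRT)

Yes, ℤ_14 × ℤ_9 ≅ ℤ_126


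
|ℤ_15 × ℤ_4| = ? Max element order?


|ℤ_15 × ℤ_4| = 15 × 4 = 60
Max element order = lcm(15,4) = 60
Cyclic? Yes (gcd=1)

|ℤ_15×ℤ_4| = 60, max element order = 60


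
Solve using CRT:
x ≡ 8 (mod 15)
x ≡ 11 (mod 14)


m₁ = 15, m₂ = 14, gcd = 1, so CRT applies. M = m₁·m₂ = 210
Let M₁ = M/m₁ = 14, M₂ = M/m₂ = 15
Find y₁ ≡ M₁⁻¹ (mod m₁): 14⁻¹ ≡ 14 (mod 15)
Find y₂ ≡ M₂⁻¹ (mod m₂): 15⁻¹ ≡ 1 (mod 14)
x = a₁·M₁·y₁ + a₂·M₂·y₂ = 8·14·14 + 11·15·1 = 1733
Reduce mod 210: x ≡ 53
Check: 53 mod 15 = 8 ✓, 53 mod 14 = 11 ✓

x ≡ 53 (mod 210)


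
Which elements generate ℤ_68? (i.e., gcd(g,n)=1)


g generates ℤ_n iff gcd(g,n) = 1
Prime factors of 68: 2, 17
Generators are g ∈ {1,...,67} not divisible by any of these primes.
Generators: {1, 3, 5, 7, 9, 11, 13, 15, 19, 21, 23, 25, 27, 29, 31, 33, 35, 37, 39, 41, 43, 45, 47, 49, 53, 55, 57, 59, 61, 63, 65, 67}
Number of generators = φ(68) = 32

Generators of ℤ_68 = {1, 3, 5, 7, 9, 11, 13, 15, 19, 21, 23, 25, 27, 29, 31, 33, 35, 37, 39, 41, 43, 45, 47, 49, 53, 55, 57, 59, 61, 63, 65, 67}


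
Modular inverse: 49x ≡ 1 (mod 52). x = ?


Use the extended Euclidean algorithm to write 1 = 49·s + 52·t; then s mod 52 is the inverse.
Euclidean algorithm:
  49 = 0·52 + 49
  52 = 1·49 + 3
  49 = 16·3 + 1
  3 = 3·1 + 0
gcd(49,52) = 1
Back-substitution gives: 49·(17) + 52·(-16) = 1
So 49⁻¹ ≡ 17 ≡ 17 (mod 52)
Check: 49 × 17 = 833 ≡ 1 (mod 52) ✓

49⁻¹ ≡ 17 (mod 52)


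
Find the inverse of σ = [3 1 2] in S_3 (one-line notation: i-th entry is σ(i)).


To find σ⁻¹, swap domain and range:
σ(1) = 3 → σ⁻¹(3) = 1
σ(2) = 1 → σ⁻¹(1) = 2
σ(3) = 2 → σ⁻¹(2) = 3

σ⁻¹ = [2 3 1]


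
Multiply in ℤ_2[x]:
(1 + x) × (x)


Expand and collect like terms; reduce coefficients mod 2:
x^0: 1·0 = 0 ≡ 0 (mod 2)
x^1: 1·1 + 1·0 = 1 ≡ 1 (mod 2)
x^2: 1·1 = 1 ≡ 1 (mod 2)
Result: x + x^2

f · g = x + x^2


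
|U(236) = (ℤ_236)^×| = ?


U(n) is the group of units mod n; |U(n)| = φ(n)
|U(236)| = φ(236) = 116

|U(236) = (ℤ_236)^×| = 116


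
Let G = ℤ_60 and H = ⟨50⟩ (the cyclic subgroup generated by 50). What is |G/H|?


|⟨50⟩| = n / gcd(50, 60) = 60 / 10 = 6
H is normal (ℤ_60 is abelian).
|G/H| = |G| / |H| = 60 / 6 = 10

|G/H| = 10


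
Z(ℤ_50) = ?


Z(G) = {g ∈ G | gx = xg for all x ∈ G}
ℤ_50 is abelian, so Z(G) = G

Z(ℤ_50) = ℤ_50


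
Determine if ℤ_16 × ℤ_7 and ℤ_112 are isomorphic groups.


Comparing ℤ_16 × ℤ_7 and ℤ_112:
gcd(16,7) = 1, so ℤ_16 × ℤ_7 ≅ ℤ_112 (CRT)

Yes, ℤ_16 × ℤ_7 ≅ ℤ_112


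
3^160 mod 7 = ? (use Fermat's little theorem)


Fermat's little theorem: if p is prime and gcd(a,p)=1, then a^(p-1) ≡ 1 (mod p)
p = 7 is prime, gcd(3,7) = 1
Reduce exponent: 160 mod 6 = 4
So 3^160 ≡ 3^4 (mod 7)
3^4 mod 7 = 4

3^160 ≡ 4 (mod 7)


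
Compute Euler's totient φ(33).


Factor n: 33 = 3 × 11
φ(n) = n · ∏(1 - 1/p) over distinct primes p | n
φ(33) = 33 · (1 - 1/3) · (1 - 1/11) = 20

φ(33) = 20


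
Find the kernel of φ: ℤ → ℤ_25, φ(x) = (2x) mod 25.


Kernel = preimage of identity
ker(φ) = {x ∈ ℤ : 2x ≡ 0 (mod 25)}. gcd(2,25) = 1, so 2x ≡ 0 (mod 25) ⟺ x ≡ 0 (mod 25/1 = 25). Hence ker(φ) = 25ℤ

ker(φ) = 25ℤ


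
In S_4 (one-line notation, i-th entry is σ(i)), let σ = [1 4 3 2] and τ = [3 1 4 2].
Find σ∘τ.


σ∘τ: apply τ first, then σ
1 →τ 3 →σ 3
2 →τ 1 →σ 1
3 →τ 4 →σ 2
4 →τ 2 →σ 4

σ∘τ = [3 1 2 4]


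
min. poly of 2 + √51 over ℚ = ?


Let α = 2 + √51. Then α - 2 = √51, so (α - 2)² = 51, giving α² - 4α - 47 = 0. Degree 2 and α ∉ ℚ, so this is the minimal polynomial.

Minimal polynomial: x² - 4x - 47


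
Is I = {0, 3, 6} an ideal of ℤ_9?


Check ideal conditions for I = {0, 3, 6} in ℤ_9:
(1) I is an additive subgroup? Yes
(2) For r ∈ ℤ_9 and a ∈ I: r·a ∈ I? Yes

Yes, I is an ideal of ℤ_9


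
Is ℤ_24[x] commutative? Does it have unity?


ℤ_24 has zero divisors (2·12 ≡ 0), and these lift to constant zero divisors in ℤ_24[x]; so not an integral domain
Commutative: Yes
Integral domain: No
Has unity: Yes

ℤ_24[x]: Commutative=Yes, Unity=Yes


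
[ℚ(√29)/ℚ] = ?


√29 has minimal polynomial x² - 29 (irreducible over ℚ since 29 is squarefree)

[ℚ(√29)/ℚ] = 2


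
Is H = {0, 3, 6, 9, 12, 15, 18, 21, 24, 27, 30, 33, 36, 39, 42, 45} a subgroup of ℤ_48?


Subgroup test for H = {0, 3, 6, 9, 12, 15, 18, 21, 24, 27, 30, 33, 36, 39, 42, 45} in (ℤ_48, +):
(1) 0 ∈ H? Yes
(2) Closure: for all a,b ∈ H, (a+b) mod 48 ∈ H? Yes
(3) Inverses: for all a ∈ H, -a mod 48 ∈ H? Yes

Yes, H is a subgroup of ℤ_48


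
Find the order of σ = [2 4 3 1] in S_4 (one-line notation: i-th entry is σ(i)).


Cycle decomposition: (1 2 4)
Cycle lengths: 3
Order = lcm(3) = 3

ord(σ) = 3


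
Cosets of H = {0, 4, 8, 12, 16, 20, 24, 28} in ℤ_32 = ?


H = {0, 4, 8, 12, 16, 20, 24, 28}, |H| = 8
Number of cosets = |G|/|H| = 32/8 = 4
0 + H = {0, 4, 8, 12, 16, 20, 24, 28}
1 + H = {1, 5, 9, 13, 17, 21, 25, 29}
2 + H = {2, 6, 10, 14, 18, 22, 26, 30}
3 + H = {3, 7, 11, 15, 19, 23, 27, 31}

Cosets: 0+H={0,4,8,12,16,20,24,28}; 1+H={1,5,9,13,17,21,25,29}; 2+H={2,6,10,14,18,22,26,30}; 3+H={3,7,11,15,19,23,27,31}


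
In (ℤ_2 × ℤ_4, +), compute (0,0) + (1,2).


Operation: componentwise addition mod (2, 4)
(0,0) + (1,2) = ((a₁+b₁) mod 2, (a₂+b₂) mod 4) with a = (0,0), b = (1,2)

(0,0) + (1,2) = (1,2)


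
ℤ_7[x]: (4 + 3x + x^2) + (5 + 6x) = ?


Add coefficients mod 7:
x^0: 4 + 5 = 2 (mod 7)
x^1: 3 + 6 = 2 (mod 7)
x^2: 1 + 0 = 1 (mod 7)
Result: 2 + 2x + x^2

f + g = 2 + 2x + x^2


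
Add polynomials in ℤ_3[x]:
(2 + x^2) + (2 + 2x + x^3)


Add coefficients mod 3:
x^0: 2 + 2 = 1 (mod 3)
x^1: 0 + 2 = 2 (mod 3)
x^2: 1 + 0 = 1 (mod 3)
x^3: 0 + 1 = 1 (mod 3)
Result: 1 + 2x + x^2 + x^3

f + g = 1 + 2x + x^2 + x^3


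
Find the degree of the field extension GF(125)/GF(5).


GF(125) = GF(5^3), so the extension degree is 3

[GF(125)/GF(5)] = 3


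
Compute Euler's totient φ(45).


Factor n: 45 = 3^2 × 5
φ(n) = n · ∏(1 - 1/p) over distinct primes p | n
φ(45) = 45 · (1 - 1/3) · (1 - 1/5) = 24

φ(45) = 24


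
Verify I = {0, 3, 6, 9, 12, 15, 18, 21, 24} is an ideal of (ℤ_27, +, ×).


Check ideal conditions for I = {0, 3, 6, 9, 12, 15, 18, 21, 24} in ℤ_27:
(1) I is an additive subgroup? Yes
(2) For r ∈ ℤ_27 and a ∈ I: r·a ∈ I? Yes

Yes, I is an ideal of ℤ_27


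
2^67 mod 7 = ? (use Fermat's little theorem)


Fermat's little theorem: if p is prime and gcd(a,p)=1, then a^(p-1) ≡ 1 (mod p)
p = 7 is prime, gcd(2,7) = 1
Reduce exponent: 67 mod 6 = 1
So 2^67 ≡ 2^1 (mod 7)
2^1 mod 7 = 2

2^67 ≡ 2 (mod 7)


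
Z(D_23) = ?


Z(G) = {g ∈ G | gx = xg for all x ∈ G}
For odd n, Z(D_n) = {e}: no nontrivial rotation commutes with all reflections

Z(D_23) = {e}


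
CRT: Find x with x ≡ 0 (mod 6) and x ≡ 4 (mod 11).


m₁ = 6, m₂ = 11, gcd = 1, so CRT applies. M = m₁·m₂ = 66
Let M₁ = M/m₁ = 11, M₂ = M/m₂ = 6
Find y₁ ≡ M₁⁻¹ (mod m₁): 11⁻¹ ≡ 5 (mod 6)
Find y₂ ≡ M₂⁻¹ (mod m₂): 6⁻¹ ≡ 2 (mod 11)
x = a₁·M₁·y₁ + a₂·M₂·y₂ = 0·11·5 + 4·6·2 = 48
Reduce mod 66: x ≡ 48
Check: 48 mod 6 = 0 ✓, 48 mod 11 = 4 ✓

x ≡ 48 (mod 66)


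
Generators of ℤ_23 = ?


g generates ℤ_n iff gcd(g,n) = 1
Prime factors of 23: 23
Generators are g ∈ {1,...,22} not divisible by any of these primes.
Generators: {1, 2, 3, 4, 5, 6, 7, 8, 9, 10, 11, 12, 13, 14, 15, 16, 17, 18, 19, 20, 21, 22}
Number of generators = φ(23) = 22

Generators of ℤ_23 = {1, 2, 3, 4, 5, 6, 7, 8, 9, 10, 11, 12, 13, 14, 15, 16, 17, 18, 19, 20, 21, 22}


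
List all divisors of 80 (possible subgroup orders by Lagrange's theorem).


Lagrange's theorem: |H| divides |G|
|G| = 80
Divisors of 80: 1, 2, 4, 5, 8, 10, 16, 20, 40, 80

Possible subgroup orders: {1, 2, 4, 5, 8, 10, 16, 20, 40, 80}


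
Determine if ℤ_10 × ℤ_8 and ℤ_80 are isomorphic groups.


Comparing ℤ_10 × ℤ_8 and ℤ_80:
gcd(10,8) = 2 ≠ 1. Max element order in ℤ_10×ℤ_8 is lcm(10,8) = 40 < 80, so it has no element of order 80

No, ℤ_10 × ℤ_8 ≇ ℤ_80


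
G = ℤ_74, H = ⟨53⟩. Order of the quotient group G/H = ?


|⟨53⟩| = n / gcd(53, 74) = 74 / 1 = 74
H is normal (ℤ_74 is abelian).
|G/H| = |G| / |H| = 74 / 74 = 1

|G/H| = 1


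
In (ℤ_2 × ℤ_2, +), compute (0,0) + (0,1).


Operation: componentwise addition mod (2, 2)
(0,0) + (0,1) = ((a₁+b₁) mod 2, (a₂+b₂) mod 2) with a = (0,0), b = (0,1)

(0,0) + (0,1) = (0,1)


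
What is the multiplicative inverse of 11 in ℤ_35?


Use the extended Euclidean algorithm to write 1 = 11·s + 35·t; then s mod 35 is the inverse.
Euclidean algorithm:
  11 = 0·35 + 11
  35 = 3·11 + 2
  11 = 5·2 + 1
  2 = 2·1 + 0
gcd(11,35) = 1
Back-substitution gives: 11·(16) + 35·(-5) = 1
So 11⁻¹ ≡ 16 ≡ 16 (mod 35)
Check: 11 × 16 = 176 ≡ 1 (mod 35) ✓

11⁻¹ ≡ 16 (mod 35)


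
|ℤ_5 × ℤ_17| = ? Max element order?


|ℤ_5 × ℤ_17| = 5 × 17 = 85
Max element order = lcm(5,17) = 85
Cyclic? Yes (gcd=1)

|ℤ_5×ℤ_17| = 85, max element order = 85


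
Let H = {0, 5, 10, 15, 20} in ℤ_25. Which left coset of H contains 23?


23 + H = {23 + h (mod 25) : h ∈ H}
23+0=23, 23+5=3, 23+10=8, 23+15=13, 23+20=18
23 + H = {3, 8, 13, 18, 23} = 3 + H

23 + H = {3, 8, 13, 18, 23}


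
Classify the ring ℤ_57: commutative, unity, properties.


ℤ_57 is a commutative ring with unity 1; 57 = 3×19 is composite, so 3·19 ≡ 0 gives zero divisors (not an integral domain)
Commutative: Yes
Integral domain: No
Has unity: Yes

ℤ_57: Commutative=Yes, Unity=Yes


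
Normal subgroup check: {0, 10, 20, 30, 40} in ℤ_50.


H = {0, 10, 20, 30, 40} in ℤ_50
ℤ_50 is abelian; every subgroup of an abelian group is normal

Yes, normal subgroup


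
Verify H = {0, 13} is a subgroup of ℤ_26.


Subgroup test for H = {0, 13} in (ℤ_26, +):
(1) 0 ∈ H? Yes
(2) Closure: for all a,b ∈ H, (a+b) mod 26 ∈ H? Yes
(3) Inverses: for all a ∈ H, -a mod 26 ∈ H? Yes

Yes, H is a subgroup of ℤ_26


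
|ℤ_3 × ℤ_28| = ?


|A × B| = |A| · |B|
|ℤ_3 × ℤ_28| = 3 × 28 = 84

|ℤ_3 × ℤ_28| = 84


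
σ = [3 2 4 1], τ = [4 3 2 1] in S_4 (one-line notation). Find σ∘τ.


σ∘τ: apply τ first, then σ
1 →τ 4 →σ 1
2 →τ 3 →σ 4
3 →τ 2 →σ 2
4 →τ 1 →σ 3

σ∘τ = [1 4 2 3]


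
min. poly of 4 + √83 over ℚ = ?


Let α = 4 + √83. Then α - 4 = √83, so (α - 4)² = 83, giving α² - 8α - 67 = 0. Degree 2 and α ∉ ℚ, so this is the minimal polynomial.

Minimal polynomial: x² - 8x - 67


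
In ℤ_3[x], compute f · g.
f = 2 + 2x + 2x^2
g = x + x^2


Expand and collect like terms; reduce coefficients mod 3:
x^0: 2·0 = 0 ≡ 0 (mod 3)
x^1: 2·1 + 2·0 = 2 ≡ 2 (mod 3)
x^2: 2·1 + 2·1 + 2·0 = 4 ≡ 1 (mod 3)
x^3: 2·1 + 2·1 = 4 ≡ 1 (mod 3)
x^4: 2·1 = 2 ≡ 2 (mod 3)
Result: 2x + x^2 + x^3 + 2x^4

f · g = 2x + x^2 + x^3 + 2x^4


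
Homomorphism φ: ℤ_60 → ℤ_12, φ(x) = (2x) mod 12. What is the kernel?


Kernel = preimage of identity
ker(φ) = {x ∈ ℤ_60 : 2x ≡ 0 (mod 12)}. Since 12 | 60, φ is well-defined. The kernel is the cyclic subgroup ⟨6⟩ of ℤ_60 (order 10), i.e. {0, 6, 12, 18, 24, 30, 36, 42, 48, 54}

ker(φ) = {0, 6, 12, 18, 24, 30, 36, 42, 48, 54}


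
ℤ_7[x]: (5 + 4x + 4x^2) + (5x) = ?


Add coefficients mod 7:
x^0: 5 + 0 = 5 (mod 7)
x^1: 4 + 5 = 2 (mod 7)
x^2: 4 + 0 = 4 (mod 7)
Result: 5 + 2x + 4x^2

f + g = 5 + 2x + 4x^2


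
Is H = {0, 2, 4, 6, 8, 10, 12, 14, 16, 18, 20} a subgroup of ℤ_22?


Subgroup test for H = {0, 2, 4, 6, 8, 10, 12, 14, 16, 18, 20} in (ℤ_22, +):
(1) 0 ∈ H? Yes
(2) Closure: for all a,b ∈ H, (a+b) mod 22 ∈ H? Yes
(3) Inverses: for all a ∈ H, -a mod 22 ∈ H? Yes

Yes, H is a subgroup of ℤ_22


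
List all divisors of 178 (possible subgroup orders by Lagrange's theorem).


Lagrange's theorem: |H| divides |G|
|G| = 178
Divisors of 178: 1, 2, 89, 178

Possible subgroup orders: {1, 2, 89, 178}


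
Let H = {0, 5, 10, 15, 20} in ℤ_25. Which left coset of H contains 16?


16 + H = {16 + h (mod 25) : h ∈ H}
16+0=16, 16+5=21, 16+10=1, 16+15=6, 16+20=11
16 + H = {1, 6, 11, 16, 21} = 1 + H

16 + H = {1, 6, 11, 16, 21}


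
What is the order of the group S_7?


|S_n| = n! (number of permutations of n symbols)
|S_7| = 7! = 5040

|S_7| = 5040


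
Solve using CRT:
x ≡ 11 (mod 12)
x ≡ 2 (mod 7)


m₁ = 12, m₂ = 7, gcd = 1, so CRT applies. M = m₁·m₂ = 84
Let M₁ = M/m₁ = 7, M₂ = M/m₂ = 12
Find y₁ ≡ M₁⁻¹ (mod m₁): 7⁻¹ ≡ 7 (mod 12)
Find y₂ ≡ M₂⁻¹ (mod m₂): 12⁻¹ ≡ 3 (mod 7)
x = a₁·M₁·y₁ + a₂·M₂·y₂ = 11·7·7 + 2·12·3 = 611
Reduce mod 84: x ≡ 23
Check: 23 mod 12 = 11 ✓, 23 mod 7 = 2 ✓

x ≡ 23 (mod 84)


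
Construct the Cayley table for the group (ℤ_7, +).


Elements: {0, 1, 2, 3, 4, 5, 6}
Operation: addition mod 7
Entry (a, b) = (a + b) mod 7

Cayley table:
  | 0 | 1 | 2 | 3 | 4 | 5 | 6
0 | 0 | 1 | 2 | 3 | 4 | 5 | 6
1 | 1 | 2 | 3 | 4 | 5 | 6 | 0
2 | 2 | 3 | 4 | 5 | 6 | 0 | 1
3 | 3 | 4 | 5 | 6 | 0 | 1 | 2
4 | 4 | 5 | 6 | 0 | 1 | 2 | 3
5 | 5 | 6 | 0 | 1 | 2 | 3 | 4
6 | 6 | 0 | 1 | 2 | 3 | 4 | 5


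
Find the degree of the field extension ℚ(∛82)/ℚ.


∛82 has minimal polynomial x³ - 82 (irreducible over ℚ since 82 is not a perfect cube)

[ℚ(∛82)/ℚ] = 3


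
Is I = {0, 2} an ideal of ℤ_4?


Check ideal conditions for I = {0, 2} in ℤ_4:
(1) I is an additive subgroup? Yes
(2) For r ∈ ℤ_4 and a ∈ I: r·a ∈ I? Yes

Yes, I is an ideal of ℤ_4


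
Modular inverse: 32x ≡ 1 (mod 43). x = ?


Use the extended Euclidean algorithm to write 1 = 32·s + 43·t; then s mod 43 is the inverse.
Euclidean algorithm:
  32 = 0·43 + 32
  43 = 1·32 + 11
  32 = 2·11 + 10
  11 = 1·10 + 1
  10 = 10·1 + 0
gcd(32,43) = 1
Back-substitution gives: 32·(-4) + 43·(3) = 1
So 32⁻¹ ≡ -4 ≡ 39 (mod 43)
Check: 32 × 39 = 1248 ≡ 1 (mod 43) ✓

32⁻¹ ≡ 39 (mod 43)


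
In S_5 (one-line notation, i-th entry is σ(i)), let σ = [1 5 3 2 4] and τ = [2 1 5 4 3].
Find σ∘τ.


σ∘τ: apply τ first, then σ
1 →τ 2 →σ 5
2 →τ 1 →σ 1
3 →τ 5 →σ 4
4 →τ 4 →σ 2
5 →τ 3 →σ 3

σ∘τ = [5 1 4 2 3]


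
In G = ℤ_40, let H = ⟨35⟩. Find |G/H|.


|⟨35⟩| = n / gcd(35, 40) = 40 / 5 = 8
H is normal (ℤ_40 is abelian).
|G/H| = |G| / |H| = 40 / 8 = 5

|G/H| = 5


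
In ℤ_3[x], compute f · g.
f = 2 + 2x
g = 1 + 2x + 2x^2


Expand and collect like terms; reduce coefficients mod 3:
x^0: 2·1 = 2 ≡ 2 (mod 3)
x^1: 2·2 + 2·1 = 6 ≡ 0 (mod 3)
x^2: 2·2 + 2·2 = 8 ≡ 2 (mod 3)
x^3: 2·2 = 4 ≡ 1 (mod 3)
Result: 2 + 2x^2 + x^3

f · g = 2 + 2x^2 + x^3


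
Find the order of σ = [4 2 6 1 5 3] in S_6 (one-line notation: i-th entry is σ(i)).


Cycle decomposition: (1 4) (3 6)
Cycle lengths: 2, 2
Order = lcm(2, 2) = 2

ord(σ) = 2
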